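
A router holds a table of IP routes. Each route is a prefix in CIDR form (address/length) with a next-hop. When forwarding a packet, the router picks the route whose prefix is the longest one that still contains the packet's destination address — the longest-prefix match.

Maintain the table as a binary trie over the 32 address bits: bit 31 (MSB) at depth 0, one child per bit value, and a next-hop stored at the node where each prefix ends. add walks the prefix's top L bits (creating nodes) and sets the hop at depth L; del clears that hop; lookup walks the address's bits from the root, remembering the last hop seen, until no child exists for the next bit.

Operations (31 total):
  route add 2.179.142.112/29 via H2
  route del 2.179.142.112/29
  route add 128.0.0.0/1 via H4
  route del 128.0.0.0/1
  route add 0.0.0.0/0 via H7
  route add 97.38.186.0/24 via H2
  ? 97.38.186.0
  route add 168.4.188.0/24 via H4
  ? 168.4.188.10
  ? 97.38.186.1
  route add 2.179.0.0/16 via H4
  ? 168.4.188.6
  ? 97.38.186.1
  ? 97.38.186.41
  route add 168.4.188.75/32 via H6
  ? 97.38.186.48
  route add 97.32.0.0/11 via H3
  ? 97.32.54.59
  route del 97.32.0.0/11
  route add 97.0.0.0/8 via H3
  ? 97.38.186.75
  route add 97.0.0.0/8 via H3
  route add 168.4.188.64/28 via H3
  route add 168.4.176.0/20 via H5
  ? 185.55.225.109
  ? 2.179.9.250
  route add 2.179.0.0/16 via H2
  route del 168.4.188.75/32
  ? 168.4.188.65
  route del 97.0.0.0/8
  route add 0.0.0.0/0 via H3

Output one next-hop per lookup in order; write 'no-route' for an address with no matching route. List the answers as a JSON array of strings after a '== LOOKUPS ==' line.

Apply in order:
  + 2.179.142.112/29 (H2) depth=29
  del 2.179.142.112/29 (clear depth 29)
  + 128.0.0.0/1 (H4) depth=1
  del 128.0.0.0/1 (clear depth 1)
  + 0.0.0.0/0 (H7) depth=0
  + 97.38.186.0/24 (H2) depth=24
  lookup 97.38.186.0: bits 011000010010011010111010 walk d0:H7→d1:-→d2:-→d3:-→d4:-→d5:-→d6:-→d7:-→d8:-→d9:-→d10:-→d11:-→d12:-→d13:-→d14:-→d15:-→d16:-→d17:-→d18:-→d19:-→d20:-→d21:-→d22:-→d23:-→d24:H2 -> H2
  + 168.4.188.0/24 (H4) depth=24
  lookup 168.4.188.10: bits 101010000000010010111100 walk d0:H7→d1:-→d2:-→d3:-→d4:-→d5:-→d6:-→d7:-→d8:-→d9:-→d10:-→d11:-→d12:-→d13:-→d14:-→d15:-→d16:-→d17:-→d18:-→d19:-→d20:-→d21:-→d22:-→d23:-→d24:H4 -> H4
  lookup 97.38.186.1: bits 011000010010011010111010 walk d0:H7→d1:-→d2:-→d3:-→d4:-→d5:-→d6:-→d7:-→d8:-→d9:-→d10:-→d11:-→d12:-→d13:-→d14:-→d15:-→d16:-→d17:-→d18:-→d19:-→d20:-→d21:-→d22:-→d23:-→d24:H2 -> H2
  + 2.179.0.0/16 (H4) depth=16
  lookup 168.4.188.6: bits 101010000000010010111100 walk d0:H7→d1:-→d2:-→d3:-→d4:-→d5:-→d6:-→d7:-→d8:-→d9:-→d10:-→d11:-→d12:-→d13:-→d14:-→d15:-→d16:-→d17:-→d18:-→d19:-→d20:-→d21:-→d22:-→d23:-→d24:H4 -> H4
  lookup 97.38.186.1: bits 011000010010011010111010 walk d0:H7→d1:-→d2:-→d3:-→d4:-→d5:-→d6:-→d7:-→d8:-→d9:-→d10:-→d11:-→d12:-→d13:-→d14:-→d15:-→d16:-→d17:-→d18:-→d19:-→d20:-→d21:-→d22:-→d23:-→d24:H2 -> H2
  lookup 97.38.186.41: bits 011000010010011010111010 walk d0:H7→d1:-→d2:-→d3:-→d4:-→d5:-→d6:-→d7:-→d8:-→d9:-→d10:-→d11:-→d12:-→d13:-→d14:-→d15:-→d16:-→d17:-→d18:-→d19:-→d20:-→d21:-→d22:-→d23:-→d24:H2 -> H2
  + 168.4.188.75/32 (H6) depth=32
  lookup 97.38.186.48: bits 011000010010011010111010 walk d0:H7→d1:-→d2:-→d3:-→d4:-→d5:-→d6:-→d7:-→d8:-→d9:-→d10:-→d11:-→d12:-→d13:-→d14:-→d15:-→d16:-→d17:-→d18:-→d19:-→d20:-→d21:-→d22:-→d23:-→d24:H2 -> H2
  + 97.32.0.0/11 (H3) depth=11
  lookup 97.32.54.59: bits 0110000100100 walk d0:H7→d1:-→d2:-→d3:-→d4:-→d5:-→d6:-→d7:-→d8:-→d9:-→d10:-→d11:H3→d12:-→d13:- -> H3
  del 97.32.0.0/11 (clear depth 11)
  + 97.0.0.0/8 (H3) depth=8
  lookup 97.38.186.75: bits 011000010010011010111010 walk d0:H7→d1:-→d2:-→d3:-→d4:-→d5:-→d6:-→d7:-→d8:H3→d9:-→d10:-→d11:-→d12:-→d13:-→d14:-→d15:-→d16:-→d17:-→d18:-→d19:-→d20:-→d21:-→d22:-→d23:-→d24:H2 -> H2
  + 97.0.0.0/8 (H3) depth=8
  + 168.4.188.64/28 (H3) depth=28
  + 168.4.176.0/20 (H5) depth=20
  lookup 185.55.225.109: bits 101 walk d0:H7→d1:-→d2:-→d3:- -> H7
  lookup 2.179.9.250: bits 0000001010110011 walk d0:H7→d1:-→d2:-→d3:-→d4:-→d5:-→d6:-→d7:-→d8:-→d9:-→d10:-→d11:-→d12:-→d13:-→d14:-→d15:-→d16:H4 -> H4
  + 2.179.0.0/16 (H2) depth=16
  del 168.4.188.75/32 (clear depth 32)
  lookup 168.4.188.65: bits 1010100000000100101111000100 walk d0:H7→d1:-→d2:-→d3:-→d4:-→d5:-→d6:-→d7:-→d8:-→d9:-→d10:-→d11:-→d12:-→d13:-→d14:-→d15:-→d16:-→d17:-→d18:-→d19:-→d20:H5→d21:-→d22:-→d23:-→d24:H4→d25:-→d26:-→d27:-→d28:H3 -> H3
  del 97.0.0.0/8 (clear depth 8)
  + 0.0.0.0/0 (H3) depth=0

== LOOKUPS ==
["H2","H4","H2","H4","H2","H2","H2","H3","H2","H7","H4","H3"]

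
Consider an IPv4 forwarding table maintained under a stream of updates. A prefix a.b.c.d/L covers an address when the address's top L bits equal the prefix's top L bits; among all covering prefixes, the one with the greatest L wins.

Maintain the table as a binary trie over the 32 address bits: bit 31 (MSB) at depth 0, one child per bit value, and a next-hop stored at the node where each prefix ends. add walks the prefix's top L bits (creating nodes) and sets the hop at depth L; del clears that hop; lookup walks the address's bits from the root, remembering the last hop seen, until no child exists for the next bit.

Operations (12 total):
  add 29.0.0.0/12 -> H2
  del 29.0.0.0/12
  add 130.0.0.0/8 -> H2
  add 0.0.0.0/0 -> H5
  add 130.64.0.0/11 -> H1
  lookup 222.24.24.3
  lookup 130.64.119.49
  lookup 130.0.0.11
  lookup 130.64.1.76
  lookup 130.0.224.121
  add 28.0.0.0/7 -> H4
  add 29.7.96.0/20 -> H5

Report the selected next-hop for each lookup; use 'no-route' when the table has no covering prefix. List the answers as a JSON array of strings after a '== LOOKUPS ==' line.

Trace:
  + 29.0.0.0/12 (H2) depth=12
  - 29.0.0.0/12 clear@12
  + 130.0.0.0/8 (H2) depth=8
  + 0.0.0.0/0 (H5) depth=0
  + 130.64.0.0/11 (H1) depth=11
  lookup 222.24.24.3: bits 1 walk d0:H5→d1:- -> H5
  lookup 130.64.119.49: bits 10000010010 walk d0:H5→d1:-→d2:-→d3:-→d4:-→d5:-→d6:-→d7:-→d8:H2→d9:-→d10:-→d11:H1 -> H1
  lookup 130.0.0.11: bits 100000100 walk d0:H5→d1:-→d2:-→d3:-→d4:-→d5:-→d6:-→d7:-→d8:H2→d9:- -> H2
  lookup 130.64.1.76: bits 10000010010 walk d0:H5→d1:-→d2:-→d3:-→d4:-→d5:-→d6:-→d7:-→d8:H2→d9:-→d10:-→d11:H1 -> H1
  lookup 130.0.224.121: bits 100000100 walk d0:H5→d1:-→d2:-→d3:-→d4:-→d5:-→d6:-→d7:-→d8:H2→d9:- -> H2
  + 28.0.0.0/7 (H4) depth=7
  + 29.7.96.0/20 (H5) depth=20

== LOOKUPS ==
["H5","H1","H2","H1","H2"]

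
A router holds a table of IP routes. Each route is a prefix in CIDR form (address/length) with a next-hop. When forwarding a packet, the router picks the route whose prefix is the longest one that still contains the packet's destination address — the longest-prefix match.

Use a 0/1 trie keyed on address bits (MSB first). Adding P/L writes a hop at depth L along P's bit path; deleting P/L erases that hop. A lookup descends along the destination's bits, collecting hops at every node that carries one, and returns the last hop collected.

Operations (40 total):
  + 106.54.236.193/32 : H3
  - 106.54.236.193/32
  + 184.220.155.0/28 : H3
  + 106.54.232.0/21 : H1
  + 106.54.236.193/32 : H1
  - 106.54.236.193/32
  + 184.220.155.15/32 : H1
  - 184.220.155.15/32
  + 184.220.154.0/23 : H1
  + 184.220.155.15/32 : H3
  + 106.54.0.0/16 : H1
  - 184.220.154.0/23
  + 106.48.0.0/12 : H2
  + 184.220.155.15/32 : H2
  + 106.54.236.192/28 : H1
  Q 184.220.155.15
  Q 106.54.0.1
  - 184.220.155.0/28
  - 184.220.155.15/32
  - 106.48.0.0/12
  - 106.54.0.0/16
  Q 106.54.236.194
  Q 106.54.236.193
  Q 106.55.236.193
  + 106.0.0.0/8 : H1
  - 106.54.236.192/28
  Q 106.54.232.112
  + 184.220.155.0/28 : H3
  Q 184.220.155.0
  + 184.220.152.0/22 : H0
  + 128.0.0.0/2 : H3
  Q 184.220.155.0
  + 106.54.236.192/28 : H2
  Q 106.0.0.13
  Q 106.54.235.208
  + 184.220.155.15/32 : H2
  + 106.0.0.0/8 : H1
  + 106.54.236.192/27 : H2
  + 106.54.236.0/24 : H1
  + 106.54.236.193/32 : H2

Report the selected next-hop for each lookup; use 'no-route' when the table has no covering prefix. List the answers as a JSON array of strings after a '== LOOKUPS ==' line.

Apply in order:
  + 106.54.236.193/32 (H3) depth=32
  - 106.54.236.193/32 clear@32
  + 184.220.155.0/28 (H3) depth=28
  + 106.54.232.0/21 (H1) depth=21
  + 106.54.236.193/32 (H1) depth=32
  - 106.54.236.193/32 clear@32
  + 184.220.155.15/32 (H1) depth=32
  - 184.220.155.15/32 clear@32
  + 184.220.154.0/23 (H1) depth=23
  + 184.220.155.15/32 (H3) depth=32
  + 106.54.0.0/16 (H1) depth=16
  - 184.220.154.0/23 clear@23
  + 106.48.0.0/12 (H2) depth=12
  + 184.220.155.15/32 (H2) depth=32
  + 106.54.236.192/28 (H1) depth=28
  lookup 184.220.155.15: bits 10111000110111001001101100001111 walk d0:-→d1:-→d2:-→d3:-→d4:-→d5:-→d6:-→d7:-→d8:-→d9:-→d10:-→d11:-→d12:-→d13:-→d14:-→d15:-→d16:-→d17:-→d18:-→d19:-→d20:-→d21:-→d22:-→d23:-→d24:-→d25:-→d26:-→d27:-→d28:H3→d29:-→d30:-→d31:-→d32:H2 -> H2
  lookup 106.54.0.1: bits 0110101000110110 walk d0:-→d1:-→d2:-→d3:-→d4:-→d5:-→d6:-→d7:-→d8:-→d9:-→d10:-→d11:-→d12:H2→d13:-→d14:-→d15:-→d16:H1 -> H1
  - 184.220.155.0/28 clear@28
  - 184.220.155.15/32 clear@32
  - 106.48.0.0/12 clear@12
  - 106.54.0.0/16 clear@16
  lookup 106.54.236.194: bits 011010100011011011101100110000 walk d0:-→d1:-→d2:-→d3:-→d4:-→d5:-→d6:-→d7:-→d8:-→d9:-→d10:-→d11:-→d12:-→d13:-→d14:-→d15:-→d16:-→d17:-→d18:-→d19:-→d20:-→d21:H1→d22:-→d23:-→d24:-→d25:-→d26:-→d27:-→d28:H1→d29:-→d30:- -> H1
  lookup 106.54.236.193: bits 01101010001101101110110011000001 walk d0:-→d1:-→d2:-→d3:-→d4:-→d5:-→d6:-→d7:-→d8:-→d9:-→d10:-→d11:-→d12:-→d13:-→d14:-→d15:-→d16:-→d17:-→d18:-→d19:-→d20:-→d21:H1→d22:-→d23:-→d24:-→d25:-→d26:-→d27:-→d28:H1→d29:-→d30:-→d31:-→d32:- -> H1
  lookup 106.55.236.193: bits 011010100011011 walk d0:-→d1:-→d2:-→d3:-→d4:-→d5:-→d6:-→d7:-→d8:-→d9:-→d10:-→d11:-→d12:-→d13:-→d14:-→d15:- -> no-route
  + 106.0.0.0/8 (H1) depth=8
  - 106.54.236.192/28 clear@28
  lookup 106.54.232.112: bits 011010100011011011101 walk d0:-→d1:-→d2:-→d3:-→d4:-→d5:-→d6:-→d7:-→d8:H1→d9:-→d10:-→d11:-→d12:-→d13:-→d14:-→d15:-→d16:-→d17:-→d18:-→d19:-→d20:-→d21:H1 -> H1
  + 184.220.155.0/28 (H3) depth=28
  lookup 184.220.155.0: bits 1011100011011100100110110000 walk d0:-→d1:-→d2:-→d3:-→d4:-→d5:-→d6:-→d7:-→d8:-→d9:-→d10:-→d11:-→d12:-→d13:-→d14:-→d15:-→d16:-→d17:-→d18:-→d19:-→d20:-→d21:-→d22:-→d23:-→d24:-→d25:-→d26:-→d27:-→d28:H3 -> H3
  + 184.220.152.0/22 (H0) depth=22
  + 128.0.0.0/2 (H3) depth=2
  lookup 184.220.155.0: bits 1011100011011100100110110000 walk d0:-→d1:-→d2:H3→d3:-→d4:-→d5:-→d6:-→d7:-→d8:-→d9:-→d10:-→d11:-→d12:-→d13:-→d14:-→d15:-→d16:-→d17:-→d18:-→d19:-→d20:-→d21:-→d22:H0→d23:-→d24:-→d25:-→d26:-→d27:-→d28:H3 -> H3
  + 106.54.236.192/28 (H2) depth=28
  lookup 106.0.0.13: bits 0110101000 walk d0:-→d1:-→d2:-→d3:-→d4:-→d5:-→d6:-→d7:-→d8:H1→d9:-→d10:- -> H1
  lookup 106.54.235.208: bits 011010100011011011101 walk d0:-→d1:-→d2:-→d3:-→d4:-→d5:-→d6:-→d7:-→d8:H1→d9:-→d10:-→d11:-→d12:-→d13:-→d14:-→d15:-→d16:-→d17:-→d18:-→d19:-→d20:-→d21:H1 -> H1
  + 184.220.155.15/32 (H2) depth=32
  + 106.0.0.0/8 (H1) depth=8
  + 106.54.236.192/27 (H2) depth=27
  + 106.54.236.0/24 (H1) depth=24
  + 106.54.236.193/32 (H2) depth=32

== LOOKUPS ==
["H2","H1","H1","H1","no-route","H1","H3","H3","H1","H1"]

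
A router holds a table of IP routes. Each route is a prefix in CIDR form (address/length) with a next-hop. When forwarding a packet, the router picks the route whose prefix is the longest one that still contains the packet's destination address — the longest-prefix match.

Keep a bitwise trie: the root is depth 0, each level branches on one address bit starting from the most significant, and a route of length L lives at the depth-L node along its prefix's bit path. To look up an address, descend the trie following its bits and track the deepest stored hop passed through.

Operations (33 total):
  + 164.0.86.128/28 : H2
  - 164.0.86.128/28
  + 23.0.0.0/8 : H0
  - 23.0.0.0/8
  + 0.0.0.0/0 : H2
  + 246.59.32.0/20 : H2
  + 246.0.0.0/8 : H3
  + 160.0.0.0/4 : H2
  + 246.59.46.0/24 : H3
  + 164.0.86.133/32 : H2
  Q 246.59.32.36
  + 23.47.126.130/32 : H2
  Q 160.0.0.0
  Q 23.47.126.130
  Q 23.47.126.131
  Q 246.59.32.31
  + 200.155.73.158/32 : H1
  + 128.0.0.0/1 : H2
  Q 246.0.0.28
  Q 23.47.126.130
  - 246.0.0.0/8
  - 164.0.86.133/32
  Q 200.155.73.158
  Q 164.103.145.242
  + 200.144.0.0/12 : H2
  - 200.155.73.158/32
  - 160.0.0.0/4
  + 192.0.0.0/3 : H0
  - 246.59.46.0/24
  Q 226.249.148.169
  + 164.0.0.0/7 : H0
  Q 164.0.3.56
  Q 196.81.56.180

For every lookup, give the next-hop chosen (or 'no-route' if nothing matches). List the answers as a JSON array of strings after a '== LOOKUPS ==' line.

Apply in order:
  + 164.0.86.128/28 (H2) depth=28
  del 164.0.86.128/28 (clear depth 28)
  + 23.0.0.0/8 (H0) depth=8
  del 23.0.0.0/8 (clear depth 8)
  + 0.0.0.0/0 (H2) depth=0
  + 246.59.32.0/20 (H2) depth=20
  + 246.0.0.0/8 (H3) depth=8
  + 160.0.0.0/4 (H2) depth=4
  + 246.59.46.0/24 (H3) depth=24
  + 164.0.86.133/32 (H2) depth=32
  Q 246.59.32.36: descend 11110110001110110010 ; hops seen [H2,H3,H2] ; pick H2
  + 23.47.126.130/32 (H2) depth=32
  Q 160.0.0.0: descend 10100 ; hops seen [H2,H2] ; pick H2
  Q 23.47.126.130: descend 00010111001011110111111010000010 ; hops seen [H2,H2] ; pick H2
  Q 23.47.126.131: descend 0001011100101111011111101000001 ; hops seen [H2] ; pick H2
  Q 246.59.32.31: descend 11110110001110110010 ; hops seen [H2,H3,H2] ; pick H2
  + 200.155.73.158/32 (H1) depth=32
  + 128.0.0.0/1 (H2) depth=1
  Q 246.0.0.28: descend 1111011000 ; hops seen [H2,H2,H3] ; pick H3
  Q 23.47.126.130: descend 00010111001011110111111010000010 ; hops seen [H2,H2] ; pick H2
  del 246.0.0.0/8 (clear depth 8)
  del 164.0.86.133/32 (clear depth 32)
  Q 200.155.73.158: descend 11001000100110110100100110011110 ; hops seen [H2,H2,H1] ; pick H1
  Q 164.103.145.242: descend 101001000 ; hops seen [H2,H2,H2] ; pick H2
  + 200.144.0.0/12 (H2) depth=12
  del 200.155.73.158/32 (clear depth 32)
  del 160.0.0.0/4 (clear depth 4)
  + 192.0.0.0/3 (H0) depth=3
  del 246.59.46.0/24 (clear depth 24)
  Q 226.249.148.169: descend 111 ; hops seen [H2,H2] ; pick H2
  + 164.0.0.0/7 (H0) depth=7
  Q 164.0.3.56: descend 10100100000000000 ; hops seen [H2,H2,H0] ; pick H0
  Q 196.81.56.180: descend 1100 ; hops seen [H2,H2,H0] ; pick H0

== LOOKUPS ==
["H2","H2","H2","H2","H2","H3","H2","H1","H2","H2","H0","H0"]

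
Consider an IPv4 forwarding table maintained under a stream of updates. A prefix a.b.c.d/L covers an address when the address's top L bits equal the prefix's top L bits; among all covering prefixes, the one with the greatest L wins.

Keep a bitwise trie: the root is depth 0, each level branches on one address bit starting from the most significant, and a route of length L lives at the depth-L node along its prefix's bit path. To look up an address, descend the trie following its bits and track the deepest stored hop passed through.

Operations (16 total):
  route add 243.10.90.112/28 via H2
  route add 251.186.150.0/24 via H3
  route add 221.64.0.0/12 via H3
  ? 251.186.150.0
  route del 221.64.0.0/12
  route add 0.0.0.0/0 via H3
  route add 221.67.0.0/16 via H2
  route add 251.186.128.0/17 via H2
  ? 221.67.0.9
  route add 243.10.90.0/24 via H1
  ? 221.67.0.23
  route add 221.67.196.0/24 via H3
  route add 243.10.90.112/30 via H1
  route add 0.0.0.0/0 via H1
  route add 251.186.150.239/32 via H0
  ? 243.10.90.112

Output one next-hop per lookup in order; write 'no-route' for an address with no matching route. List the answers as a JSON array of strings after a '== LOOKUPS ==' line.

Apply in order:
  add 243.10.90.112/28 -> H2 at depth 28
  add 251.186.150.0/24 -> H3 at depth 24
  add 221.64.0.0/12 -> H3 at depth 12
  ? 251.186.150.0  path d0:-→d1:-→d2:-→d3:-→d4:-→d5:-→d6:-→d7:-→d8:-→d9:-→d10:-→d11:-→d12:-→d13:-→d14:-→d15:-→d16:-→d17:-→d18:-→d19:-→d20:-→d21:-→d22:-→d23:-→d24:H3  best=H3
  - 221.64.0.0/12 clear@12
  add 0.0.0.0/0 -> H3 at depth 0
  add 221.67.0.0/16 -> H2 at depth 16
  add 251.186.128.0/17 -> H2 at depth 17
  ? 221.67.0.9  path d0:H3→d1:-→d2:-→d3:-→d4:-→d5:-→d6:-→d7:-→d8:-→d9:-→d10:-→d11:-→d12:-→d13:-→d14:-→d15:-→d16:H2  best=H2
  add 243.10.90.0/24 -> H1 at depth 24
  ? 221.67.0.23  path d0:H3→d1:-→d2:-→d3:-→d4:-→d5:-→d6:-→d7:-→d8:-→d9:-→d10:-→d11:-→d12:-→d13:-→d14:-→d15:-→d16:H2  best=H2
  add 221.67.196.0/24 -> H3 at depth 24
  add 243.10.90.112/30 -> H1 at depth 30
  add 0.0.0.0/0 -> H1 at depth 0
  add 251.186.150.239/32 -> H0 at depth 32
  ? 243.10.90.112  path d0:H1→d1:-→d2:-→d3:-→d4:-→d5:-→d6:-→d7:-→d8:-→d9:-→d10:-→d11:-→d12:-→d13:-→d14:-→d15:-→d16:-→d17:-→d18:-→d19:-→d20:-→d21:-→d22:-→d23:-→d24:H1→d25:-→d26:-→d27:-→d28:H2→d29:-→d30:H1  best=H1

== LOOKUPS ==
["H3","H2","H2","H1"]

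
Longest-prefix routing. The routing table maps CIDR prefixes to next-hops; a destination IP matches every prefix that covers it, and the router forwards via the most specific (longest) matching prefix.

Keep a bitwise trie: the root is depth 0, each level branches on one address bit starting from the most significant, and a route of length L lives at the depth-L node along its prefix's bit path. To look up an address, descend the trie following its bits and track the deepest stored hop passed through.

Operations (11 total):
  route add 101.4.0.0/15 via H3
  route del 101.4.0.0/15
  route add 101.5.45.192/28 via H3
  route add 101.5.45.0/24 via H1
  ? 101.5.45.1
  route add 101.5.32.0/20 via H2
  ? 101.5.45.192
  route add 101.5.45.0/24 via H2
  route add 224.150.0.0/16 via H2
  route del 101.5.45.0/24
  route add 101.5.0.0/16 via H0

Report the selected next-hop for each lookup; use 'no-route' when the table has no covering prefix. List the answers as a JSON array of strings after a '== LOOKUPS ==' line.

Process each operation:
  add 101.4.0.0/15 -> H3 at depth 15
  del 101.4.0.0/15 (clear depth 15)
  add 101.5.45.192/28 -> H3 at depth 28
  add 101.5.45.0/24 -> H1 at depth 24
  ? 101.5.45.1  path d0:-→d1:-→d2:-→d3:-→d4:-→d5:-→d6:-→d7:-→d8:-→d9:-→d10:-→d11:-→d12:-→d13:-→d14:-→d15:-→d16:-→d17:-→d18:-→d19:-→d20:-→d21:-→d22:-→d23:-→d24:H1  best=H1
  add 101.5.32.0/20 -> H2 at depth 20
  ? 101.5.45.192  path d0:-→d1:-→d2:-→d3:-→d4:-→d5:-→d6:-→d7:-→d8:-→d9:-→d10:-→d11:-→d12:-→d13:-→d14:-→d15:-→d16:-→d17:-→d18:-→d19:-→d20:H2→d21:-→d22:-→d23:-→d24:H1→d25:-→d26:-→d27:-→d28:H3  best=H3
  add 101.5.45.0/24 -> H2 at depth 24
  add 224.150.0.0/16 -> H2 at depth 16
  del 101.5.45.0/24 (clear depth 24)
  add 101.5.0.0/16 -> H0 at depth 16

== LOOKUPS ==
["H1","H3"]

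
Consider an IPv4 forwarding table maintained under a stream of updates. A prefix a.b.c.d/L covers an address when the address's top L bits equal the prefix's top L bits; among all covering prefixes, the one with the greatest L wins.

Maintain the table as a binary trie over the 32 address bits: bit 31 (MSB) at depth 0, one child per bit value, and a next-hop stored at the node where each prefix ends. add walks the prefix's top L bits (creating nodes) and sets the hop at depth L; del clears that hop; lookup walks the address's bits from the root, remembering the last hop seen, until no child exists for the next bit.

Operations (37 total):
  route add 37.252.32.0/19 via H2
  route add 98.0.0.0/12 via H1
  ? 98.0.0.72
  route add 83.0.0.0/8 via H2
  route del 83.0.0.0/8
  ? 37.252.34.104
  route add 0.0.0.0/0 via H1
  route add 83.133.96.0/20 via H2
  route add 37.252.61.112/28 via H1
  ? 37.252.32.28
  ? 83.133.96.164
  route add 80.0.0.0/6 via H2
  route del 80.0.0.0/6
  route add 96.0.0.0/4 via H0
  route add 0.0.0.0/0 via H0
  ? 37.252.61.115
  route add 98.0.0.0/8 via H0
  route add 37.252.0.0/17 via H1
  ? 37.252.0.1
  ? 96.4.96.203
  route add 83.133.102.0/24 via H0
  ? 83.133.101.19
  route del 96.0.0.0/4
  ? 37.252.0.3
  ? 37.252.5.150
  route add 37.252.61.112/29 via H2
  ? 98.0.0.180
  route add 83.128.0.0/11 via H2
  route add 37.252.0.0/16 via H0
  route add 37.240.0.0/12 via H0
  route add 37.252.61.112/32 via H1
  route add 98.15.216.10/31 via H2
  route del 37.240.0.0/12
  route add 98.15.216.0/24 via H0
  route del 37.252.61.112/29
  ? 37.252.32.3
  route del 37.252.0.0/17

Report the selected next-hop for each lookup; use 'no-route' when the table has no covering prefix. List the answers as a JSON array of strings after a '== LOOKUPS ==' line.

Apply in order:
  add 37.252.32.0/19 -> H2 at depth 19
  add 98.0.0.0/12 -> H1 at depth 12
  ? 98.0.0.72  path d0:-→d1:-→d2:-→d3:-→d4:-→d5:-→d6:-→d7:-→d8:-→d9:-→d10:-→d11:-→d12:H1  best=H1
  add 83.0.0.0/8 -> H2 at depth 8
  del 83.0.0.0/8 (clear depth 8)
  ? 37.252.34.104  path d0:-→d1:-→d2:-→d3:-→d4:-→d5:-→d6:-→d7:-→d8:-→d9:-→d10:-→d11:-→d12:-→d13:-→d14:-→d15:-→d16:-→d17:-→d18:-→d19:H2  best=H2
  add 0.0.0.0/0 -> H1 at depth 0
  add 83.133.96.0/20 -> H2 at depth 20
  add 37.252.61.112/28 -> H1 at depth 28
  ? 37.252.32.28  path d0:H1→d1:-→d2:-→d3:-→d4:-→d5:-→d6:-→d7:-→d8:-→d9:-→d10:-→d11:-→d12:-→d13:-→d14:-→d15:-→d16:-→d17:-→d18:-→d19:H2  best=H2
  ? 83.133.96.164  path d0:H1→d1:-→d2:-→d3:-→d4:-→d5:-→d6:-→d7:-→d8:-→d9:-→d10:-→d11:-→d12:-→d13:-→d14:-→d15:-→d16:-→d17:-→d18:-→d19:-→d20:H2  best=H2
  add 80.0.0.0/6 -> H2 at depth 6
  del 80.0.0.0/6 (clear depth 6)
  add 96.0.0.0/4 -> H0 at depth 4
  add 0.0.0.0/0 -> H0 at depth 0
  ? 37.252.61.115  path d0:H0→d1:-→d2:-→d3:-→d4:-→d5:-→d6:-→d7:-→d8:-→d9:-→d10:-→d11:-→d12:-→d13:-→d14:-→d15:-→d16:-→d17:-→d18:-→d19:H2→d20:-→d21:-→d22:-→d23:-→d24:-→d25:-→d26:-→d27:-→d28:H1  best=H1
  add 98.0.0.0/8 -> H0 at depth 8
  add 37.252.0.0/17 -> H1 at depth 17
  ? 37.252.0.1  path d0:H0→d1:-→d2:-→d3:-→d4:-→d5:-→d6:-→d7:-→d8:-→d9:-→d10:-→d11:-→d12:-→d13:-→d14:-→d15:-→d16:-→d17:H1→d18:-  best=H1
  ? 96.4.96.203  path d0:H0→d1:-→d2:-→d3:-→d4:H0→d5:-→d6:-  best=H0
  add 83.133.102.0/24 -> H0 at depth 24
  ? 83.133.101.19  path d0:H0→d1:-→d2:-→d3:-→d4:-→d5:-→d6:-→d7:-→d8:-→d9:-→d10:-→d11:-→d12:-→d13:-→d14:-→d15:-→d16:-→d17:-→d18:-→d19:-→d20:H2→d21:-→d22:-  best=H2
  del 96.0.0.0/4 (clear depth 4)
  ? 37.252.0.3  path d0:H0→d1:-→d2:-→d3:-→d4:-→d5:-→d6:-→d7:-→d8:-→d9:-→d10:-→d11:-→d12:-→d13:-→d14:-→d15:-→d16:-→d17:H1→d18:-  best=H1
  ? 37.252.5.150  path d0:H0→d1:-→d2:-→d3:-→d4:-→d5:-→d6:-→d7:-→d8:-→d9:-→d10:-→d11:-→d12:-→d13:-→d14:-→d15:-→d16:-→d17:H1→d18:-  best=H1
  add 37.252.61.112/29 -> H2 at depth 29
  ? 98.0.0.180  path d0:H0→d1:-→d2:-→d3:-→d4:-→d5:-→d6:-→d7:-→d8:H0→d9:-→d10:-→d11:-→d12:H1  best=H1
  add 83.128.0.0/11 -> H2 at depth 11
  add 37.252.0.0/16 -> H0 at depth 16
  add 37.240.0.0/12 -> H0 at depth 12
  add 37.252.61.112/32 -> H1 at depth 32
  add 98.15.216.10/31 -> H2 at depth 31
  del 37.240.0.0/12 (clear depth 12)
  add 98.15.216.0/24 -> H0 at depth 24
  del 37.252.61.112/29 (clear depth 29)
  ? 37.252.32.3  path d0:H0→d1:-→d2:-→d3:-→d4:-→d5:-→d6:-→d7:-→d8:-→d9:-→d10:-→d11:-→d12:-→d13:-→d14:-→d15:-→d16:H0→d17:H1→d18:-→d19:H2  best=H2
  del 37.252.0.0/17 (clear depth 17)

== LOOKUPS ==
["H1","H2","H2","H2","H1","H1","H0","H2","H1","H1","H1","H2"]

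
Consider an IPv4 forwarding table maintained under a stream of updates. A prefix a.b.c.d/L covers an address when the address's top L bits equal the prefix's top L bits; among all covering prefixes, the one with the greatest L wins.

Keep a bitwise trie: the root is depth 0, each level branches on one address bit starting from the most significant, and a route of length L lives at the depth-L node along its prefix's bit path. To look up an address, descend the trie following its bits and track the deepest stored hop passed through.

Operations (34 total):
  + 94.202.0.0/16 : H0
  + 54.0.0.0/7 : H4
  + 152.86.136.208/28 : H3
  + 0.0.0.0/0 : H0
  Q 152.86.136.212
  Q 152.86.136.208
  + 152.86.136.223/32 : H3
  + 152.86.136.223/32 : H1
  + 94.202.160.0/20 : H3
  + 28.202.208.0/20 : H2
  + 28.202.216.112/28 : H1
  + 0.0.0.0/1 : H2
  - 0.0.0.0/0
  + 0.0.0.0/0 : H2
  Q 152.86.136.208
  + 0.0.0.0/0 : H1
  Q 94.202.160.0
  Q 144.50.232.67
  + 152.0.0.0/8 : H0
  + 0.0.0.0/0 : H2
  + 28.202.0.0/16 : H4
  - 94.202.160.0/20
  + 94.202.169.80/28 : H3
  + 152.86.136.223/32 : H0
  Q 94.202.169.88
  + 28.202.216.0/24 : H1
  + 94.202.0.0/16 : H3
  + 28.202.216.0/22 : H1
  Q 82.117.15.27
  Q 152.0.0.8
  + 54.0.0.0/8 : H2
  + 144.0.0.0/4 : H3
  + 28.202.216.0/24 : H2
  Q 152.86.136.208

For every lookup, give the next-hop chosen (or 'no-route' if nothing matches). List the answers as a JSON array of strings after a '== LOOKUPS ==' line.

Trace:
  + 94.202.0.0/16 (H0) depth=16
  + 54.0.0.0/7 (H4) depth=7
  + 152.86.136.208/28 (H3) depth=28
  + 0.0.0.0/0 (H0) depth=0
  lookup 152.86.136.212: bits 1001100001010110100010001101 walk d0:H0→d1:-→d2:-→d3:-→d4:-→d5:-→d6:-→d7:-→d8:-→d9:-→d10:-→d11:-→d12:-→d13:-→d14:-→d15:-→d16:-→d17:-→d18:-→d19:-→d20:-→d21:-→d22:-→d23:-→d24:-→d25:-→d26:-→d27:-→d28:H3 -> H3
  lookup 152.86.136.208: bits 1001100001010110100010001101 walk d0:H0→d1:-→d2:-→d3:-→d4:-→d5:-→d6:-→d7:-→d8:-→d9:-→d10:-→d11:-→d12:-→d13:-→d14:-→d15:-→d16:-→d17:-→d18:-→d19:-→d20:-→d21:-→d22:-→d23:-→d24:-→d25:-→d26:-→d27:-→d28:H3 -> H3
  + 152.86.136.223/32 (H3) depth=32
  + 152.86.136.223/32 (H1) depth=32
  + 94.202.160.0/20 (H3) depth=20
  + 28.202.208.0/20 (H2) depth=20
  + 28.202.216.112/28 (H1) depth=28
  + 0.0.0.0/1 (H2) depth=1
  del 0.0.0.0/0 (clear depth 0)
  + 0.0.0.0/0 (H2) depth=0
  lookup 152.86.136.208: bits 1001100001010110100010001101 walk d0:H2→d1:-→d2:-→d3:-→d4:-→d5:-→d6:-→d7:-→d8:-→d9:-→d10:-→d11:-→d12:-→d13:-→d14:-→d15:-→d16:-→d17:-→d18:-→d19:-→d20:-→d21:-→d22:-→d23:-→d24:-→d25:-→d26:-→d27:-→d28:H3 -> H3
  + 0.0.0.0/0 (H1) depth=0
  lookup 94.202.160.0: bits 01011110110010101010 walk d0:H1→d1:H2→d2:-→d3:-→d4:-→d5:-→d6:-→d7:-→d8:-→d9:-→d10:-→d11:-→d12:-→d13:-→d14:-→d15:-→d16:H0→d17:-→d18:-→d19:-→d20:H3 -> H3
  lookup 144.50.232.67: bits 1001 walk d0:H1→d1:-→d2:-→d3:-→d4:- -> H1
  + 152.0.0.0/8 (H0) depth=8
  + 0.0.0.0/0 (H2) depth=0
  + 28.202.0.0/16 (H4) depth=16
  del 94.202.160.0/20 (clear depth 20)
  + 94.202.169.80/28 (H3) depth=28
  + 152.86.136.223/32 (H0) depth=32
  lookup 94.202.169.88: bits 0101111011001010101010010101 walk d0:H2→d1:H2→d2:-→d3:-→d4:-→d5:-→d6:-→d7:-→d8:-→d9:-→d10:-→d11:-→d12:-→d13:-→d14:-→d15:-→d16:H0→d17:-→d18:-→d19:-→d20:-→d21:-→d22:-→d23:-→d24:-→d25:-→d26:-→d27:-→d28:H3 -> H3
  + 28.202.216.0/24 (H1) depth=24
  + 94.202.0.0/16 (H3) depth=16
  + 28.202.216.0/22 (H1) depth=22
  lookup 82.117.15.27: bits 0101 walk d0:H2→d1:H2→d2:-→d3:-→d4:- -> H2
  lookup 152.0.0.8: bits 100110000 walk d0:H2→d1:-→d2:-→d3:-→d4:-→d5:-→d6:-→d7:-→d8:H0→d9:- -> H0
  + 54.0.0.0/8 (H2) depth=8
  + 144.0.0.0/4 (H3) depth=4
  + 28.202.216.0/24 (H2) depth=24
  lookup 152.86.136.208: bits 1001100001010110100010001101 walk d0:H2→d1:-→d2:-→d3:-→d4:H3→d5:-→d6:-→d7:-→d8:H0→d9:-→d10:-→d11:-→d12:-→d13:-→d14:-→d15:-→d16:-→d17:-→d18:-→d19:-→d20:-→d21:-→d22:-→d23:-→d24:-→d25:-→d26:-→d27:-→d28:H3 -> H3

== LOOKUPS ==
["H3","H3","H3","H3","H1","H3","H2","H0","H3"]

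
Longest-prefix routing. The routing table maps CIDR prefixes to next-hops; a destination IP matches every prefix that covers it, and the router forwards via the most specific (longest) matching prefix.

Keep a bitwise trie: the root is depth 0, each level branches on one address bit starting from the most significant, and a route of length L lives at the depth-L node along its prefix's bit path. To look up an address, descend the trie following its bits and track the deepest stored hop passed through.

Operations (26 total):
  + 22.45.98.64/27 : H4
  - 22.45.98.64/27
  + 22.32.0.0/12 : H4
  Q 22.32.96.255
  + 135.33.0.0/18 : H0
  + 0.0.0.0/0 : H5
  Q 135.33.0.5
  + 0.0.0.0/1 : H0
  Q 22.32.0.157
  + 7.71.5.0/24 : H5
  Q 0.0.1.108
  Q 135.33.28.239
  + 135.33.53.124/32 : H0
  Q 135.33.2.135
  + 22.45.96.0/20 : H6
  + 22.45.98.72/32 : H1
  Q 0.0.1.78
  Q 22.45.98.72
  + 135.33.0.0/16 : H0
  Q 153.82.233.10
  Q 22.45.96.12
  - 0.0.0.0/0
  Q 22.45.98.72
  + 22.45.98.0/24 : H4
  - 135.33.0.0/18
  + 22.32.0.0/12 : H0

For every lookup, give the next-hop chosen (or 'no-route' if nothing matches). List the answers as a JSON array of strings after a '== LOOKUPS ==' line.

Trace:
  add 22.45.98.64/27 -> H4 at depth 27
  - 22.45.98.64/27 clear@27
  add 22.32.0.0/12 -> H4 at depth 12
  lookup 22.32.96.255: bits 000101100010 walk d0:-→d1:-→d2:-→d3:-→d4:-→d5:-→d6:-→d7:-→d8:-→d9:-→d10:-→d11:-→d12:H4 -> H4
  add 135.33.0.0/18 -> H0 at depth 18
  add 0.0.0.0/0 -> H5 at depth 0
  lookup 135.33.0.5: bits 100001110010000100 walk d0:H5→d1:-→d2:-→d3:-→d4:-→d5:-→d6:-→d7:-→d8:-→d9:-→d10:-→d11:-→d12:-→d13:-→d14:-→d15:-→d16:-→d17:-→d18:H0 -> H0
  add 0.0.0.0/1 -> H0 at depth 1
  lookup 22.32.0.157: bits 000101100010 walk d0:H5→d1:H0→d2:-→d3:-→d4:-→d5:-→d6:-→d7:-→d8:-→d9:-→d10:-→d11:-→d12:H4 -> H4
  add 7.71.5.0/24 -> H5 at depth 24
  lookup 0.0.1.108: bits 00000 walk d0:H5→d1:H0→d2:-→d3:-→d4:-→d5:- -> H0
  lookup 135.33.28.239: bits 100001110010000100 walk d0:H5→d1:-→d2:-→d3:-→d4:-→d5:-→d6:-→d7:-→d8:-→d9:-→d10:-→d11:-→d12:-→d13:-→d14:-→d15:-→d16:-→d17:-→d18:H0 -> H0
  add 135.33.53.124/32 -> H0 at depth 32
  lookup 135.33.2.135: bits 100001110010000100 walk d0:H5→d1:-→d2:-→d3:-→d4:-→d5:-→d6:-→d7:-→d8:-→d9:-→d10:-→d11:-→d12:-→d13:-→d14:-→d15:-→d16:-→d17:-→d18:H0 -> H0
  add 22.45.96.0/20 -> H6 at depth 20
  add 22.45.98.72/32 -> H1 at depth 32
  lookup 0.0.1.78: bits 00000 walk d0:H5→d1:H0→d2:-→d3:-→d4:-→d5:- -> H0
  lookup 22.45.98.72: bits 00010110001011010110001001001000 walk d0:H5→d1:H0→d2:-→d3:-→d4:-→d5:-→d6:-→d7:-→d8:-→d9:-→d10:-→d11:-→d12:H4→d13:-→d14:-→d15:-→d16:-→d17:-→d18:-→d19:-→d20:H6→d21:-→d22:-→d23:-→d24:-→d25:-→d26:-→d27:-→d28:-→d29:-→d30:-→d31:-→d32:H1 -> H1
  add 135.33.0.0/16 -> H0 at depth 16
  lookup 153.82.233.10: bits 100 walk d0:H5→d1:-→d2:-→d3:- -> H5
  lookup 22.45.96.12: bits 0001011000101101011000 walk d0:H5→d1:H0→d2:-→d3:-→d4:-→d5:-→d6:-→d7:-→d8:-→d9:-→d10:-→d11:-→d12:H4→d13:-→d14:-→d15:-→d16:-→d17:-→d18:-→d19:-→d20:H6→d21:-→d22:- -> H6
  - 0.0.0.0/0 clear@0
  lookup 22.45.98.72: bits 00010110001011010110001001001000 walk d0:-→d1:H0→d2:-→d3:-→d4:-→d5:-→d6:-→d7:-→d8:-→d9:-→d10:-→d11:-→d12:H4→d13:-→d14:-→d15:-→d16:-→d17:-→d18:-→d19:-→d20:H6→d21:-→d22:-→d23:-→d24:-→d25:-→d26:-→d27:-→d28:-→d29:-→d30:-→d31:-→d32:H1 -> H1
  add 22.45.98.0/24 -> H4 at depth 24
  - 135.33.0.0/18 clear@18
  add 22.32.0.0/12 -> H0 at depth 12

== LOOKUPS ==
["H4","H0","H4","H0","H0","H0","H0","H1","H5","H6","H1"]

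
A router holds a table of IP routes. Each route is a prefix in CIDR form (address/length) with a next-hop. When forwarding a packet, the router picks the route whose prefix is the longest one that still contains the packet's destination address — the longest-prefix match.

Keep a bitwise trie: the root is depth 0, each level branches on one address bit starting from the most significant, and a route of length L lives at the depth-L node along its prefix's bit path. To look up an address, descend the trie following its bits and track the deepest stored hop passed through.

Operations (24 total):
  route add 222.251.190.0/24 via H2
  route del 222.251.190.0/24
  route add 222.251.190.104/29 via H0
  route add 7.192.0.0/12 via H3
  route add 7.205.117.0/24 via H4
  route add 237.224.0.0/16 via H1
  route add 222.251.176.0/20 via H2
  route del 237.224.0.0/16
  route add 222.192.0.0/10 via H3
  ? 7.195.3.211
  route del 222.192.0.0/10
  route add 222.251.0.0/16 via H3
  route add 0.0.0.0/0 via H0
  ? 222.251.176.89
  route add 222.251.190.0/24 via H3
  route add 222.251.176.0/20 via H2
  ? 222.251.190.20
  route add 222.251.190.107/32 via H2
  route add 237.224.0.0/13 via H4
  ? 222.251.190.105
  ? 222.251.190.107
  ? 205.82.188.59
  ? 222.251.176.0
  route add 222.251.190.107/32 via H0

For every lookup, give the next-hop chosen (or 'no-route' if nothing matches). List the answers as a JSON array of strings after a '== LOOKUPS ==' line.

Apply in order:
  add 222.251.190.0/24 -> H2 at depth 24
  - 222.251.190.0/24 clear@24
  add 222.251.190.104/29 -> H0 at depth 29
  add 7.192.0.0/12 -> H3 at depth 12
  add 7.205.117.0/24 -> H4 at depth 24
  add 237.224.0.0/16 -> H1 at depth 16
  add 222.251.176.0/20 -> H2 at depth 20
  - 237.224.0.0/16 clear@16
  add 222.192.0.0/10 -> H3 at depth 10
  ? 7.195.3.211  path d0:-→d1:-→d2:-→d3:-→d4:-→d5:-→d6:-→d7:-→d8:-→d9:-→d10:-→d11:-→d12:H3  best=H3
  - 222.192.0.0/10 clear@10
  add 222.251.0.0/16 -> H3 at depth 16
  add 0.0.0.0/0 -> H0 at depth 0
  ? 222.251.176.89  path d0:H0→d1:-→d2:-→d3:-→d4:-→d5:-→d6:-→d7:-→d8:-→d9:-→d10:-→d11:-→d12:-→d13:-→d14:-→d15:-→d16:H3→d17:-→d18:-→d19:-→d20:H2  best=H2
  add 222.251.190.0/24 -> H3 at depth 24
  add 222.251.176.0/20 -> H2 at depth 20
  ? 222.251.190.20  path d0:H0→d1:-→d2:-→d3:-→d4:-→d5:-→d6:-→d7:-→d8:-→d9:-→d10:-→d11:-→d12:-→d13:-→d14:-→d15:-→d16:H3→d17:-→d18:-→d19:-→d20:H2→d21:-→d22:-→d23:-→d24:H3→d25:-  best=H3
  add 222.251.190.107/32 -> H2 at depth 32
  add 237.224.0.0/13 -> H4 at depth 13
  ? 222.251.190.105  path d0:H0→d1:-→d2:-→d3:-→d4:-→d5:-→d6:-→d7:-→d8:-→d9:-→d10:-→d11:-→d12:-→d13:-→d14:-→d15:-→d16:H3→d17:-→d18:-→d19:-→d20:H2→d21:-→d22:-→d23:-→d24:H3→d25:-→d26:-→d27:-→d28:-→d29:H0→d30:-  best=H0
  ? 222.251.190.107  path d0:H0→d1:-→d2:-→d3:-→d4:-→d5:-→d6:-→d7:-→d8:-→d9:-→d10:-→d11:-→d12:-→d13:-→d14:-→d15:-→d16:H3→d17:-→d18:-→d19:-→d20:H2→d21:-→d22:-→d23:-→d24:H3→d25:-→d26:-→d27:-→d28:-→d29:H0→d30:-→d31:-→d32:H2  best=H2
  ? 205.82.188.59  path d0:H0→d1:-→d2:-→d3:-  best=H0
  ? 222.251.176.0  path d0:H0→d1:-→d2:-→d3:-→d4:-→d5:-→d6:-→d7:-→d8:-→d9:-→d10:-→d11:-→d12:-→d13:-→d14:-→d15:-→d16:H3→d17:-→d18:-→d19:-→d20:H2  best=H2
  add 222.251.190.107/32 -> H0 at depth 32

== LOOKUPS ==
["H3","H2","H3","H0","H2","H0","H2"]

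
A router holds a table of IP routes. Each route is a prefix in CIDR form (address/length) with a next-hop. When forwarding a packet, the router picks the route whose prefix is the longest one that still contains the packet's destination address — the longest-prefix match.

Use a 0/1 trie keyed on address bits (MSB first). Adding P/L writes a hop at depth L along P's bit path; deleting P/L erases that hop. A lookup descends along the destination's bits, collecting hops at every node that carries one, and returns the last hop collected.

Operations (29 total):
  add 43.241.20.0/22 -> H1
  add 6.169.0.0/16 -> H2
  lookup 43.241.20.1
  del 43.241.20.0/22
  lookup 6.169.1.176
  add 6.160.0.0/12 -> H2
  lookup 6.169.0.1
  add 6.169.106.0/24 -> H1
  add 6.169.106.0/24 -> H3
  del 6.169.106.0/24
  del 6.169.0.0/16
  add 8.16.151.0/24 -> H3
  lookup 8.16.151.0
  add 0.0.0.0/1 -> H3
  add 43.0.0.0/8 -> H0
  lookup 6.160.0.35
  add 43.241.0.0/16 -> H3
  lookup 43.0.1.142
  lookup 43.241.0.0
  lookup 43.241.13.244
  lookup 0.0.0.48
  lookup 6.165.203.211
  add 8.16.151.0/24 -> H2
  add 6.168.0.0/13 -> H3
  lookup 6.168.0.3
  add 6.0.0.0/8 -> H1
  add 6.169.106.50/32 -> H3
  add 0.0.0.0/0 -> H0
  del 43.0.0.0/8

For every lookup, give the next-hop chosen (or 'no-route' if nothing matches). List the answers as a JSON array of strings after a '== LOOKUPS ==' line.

Process each operation:
  + 43.241.20.0/22 (H1) depth=22
  + 6.169.0.0/16 (H2) depth=16
  Q 43.241.20.1: descend 0010101111110001000101 ; hops seen [H1] ; pick H1
  del 43.241.20.0/22 (clear depth 22)
  Q 6.169.1.176: descend 0000011010101001 ; hops seen [H2] ; pick H2
  + 6.160.0.0/12 (H2) depth=12
  Q 6.169.0.1: descend 0000011010101001 ; hops seen [H2,H2] ; pick H2
  + 6.169.106.0/24 (H1) depth=24
  + 6.169.106.0/24 (H3) depth=24
  del 6.169.106.0/24 (clear depth 24)
  del 6.169.0.0/16 (clear depth 16)
  + 8.16.151.0/24 (H3) depth=24
  Q 8.16.151.0: descend 000010000001000010010111 ; hops seen [H3] ; pick H3
  + 0.0.0.0/1 (H3) depth=1
  + 43.0.0.0/8 (H0) depth=8
  Q 6.160.0.35: descend 000001101010 ; hops seen [H3,H2] ; pick H2
  + 43.241.0.0/16 (H3) depth=16
  Q 43.0.1.142: descend 00101011 ; hops seen [H3,H0] ; pick H0
  Q 43.241.0.0: descend 0010101111110001000 ; hops seen [H3,H0,H3] ; pick H3
  Q 43.241.13.244: descend 0010101111110001000 ; hops seen [H3,H0,H3] ; pick H3
  Q 0.0.0.48: descend 00000 ; hops seen [H3] ; pick H3
  Q 6.165.203.211: descend 000001101010 ; hops seen [H3,H2] ; pick H2
  + 8.16.151.0/24 (H2) depth=24
  + 6.168.0.0/13 (H3) depth=13
  Q 6.168.0.3: descend 000001101010100 ; hops seen [H3,H2,H3] ; pick H3
  + 6.0.0.0/8 (H1) depth=8
  + 6.169.106.50/32 (H3) depth=32
  + 0.0.0.0/0 (H0) depth=0
  del 43.0.0.0/8 (clear depth 8)

== LOOKUPS ==
["H1","H2","H2","H3","H2","H0","H3","H3","H3","H2","H3"]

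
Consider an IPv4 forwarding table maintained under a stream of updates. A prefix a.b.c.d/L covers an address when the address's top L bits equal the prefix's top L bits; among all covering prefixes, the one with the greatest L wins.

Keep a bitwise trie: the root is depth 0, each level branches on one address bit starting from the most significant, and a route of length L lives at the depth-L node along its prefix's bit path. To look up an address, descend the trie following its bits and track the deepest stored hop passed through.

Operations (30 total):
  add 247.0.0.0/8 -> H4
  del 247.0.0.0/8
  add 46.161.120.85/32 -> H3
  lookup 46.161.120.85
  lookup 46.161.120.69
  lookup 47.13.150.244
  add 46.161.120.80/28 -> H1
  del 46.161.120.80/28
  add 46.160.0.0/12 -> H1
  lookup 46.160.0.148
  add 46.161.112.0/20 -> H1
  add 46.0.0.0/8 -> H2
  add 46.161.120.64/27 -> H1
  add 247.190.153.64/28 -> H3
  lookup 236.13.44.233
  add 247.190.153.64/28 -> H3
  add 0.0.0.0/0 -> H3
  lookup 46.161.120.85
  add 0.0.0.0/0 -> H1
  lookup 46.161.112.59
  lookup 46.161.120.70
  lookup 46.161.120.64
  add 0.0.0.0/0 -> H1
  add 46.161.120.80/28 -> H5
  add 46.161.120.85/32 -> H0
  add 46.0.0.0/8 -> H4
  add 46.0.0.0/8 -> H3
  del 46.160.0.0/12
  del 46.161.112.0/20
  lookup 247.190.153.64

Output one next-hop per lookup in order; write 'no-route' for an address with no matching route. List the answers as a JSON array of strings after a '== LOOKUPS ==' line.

Trace:
  + 247.0.0.0/8 (H4) depth=8
  del 247.0.0.0/8 (clear depth 8)
  + 46.161.120.85/32 (H3) depth=32
  Q 46.161.120.85: descend 00101110101000010111100001010101 ; hops seen [H3] ; pick H3
  Q 46.161.120.69: descend 001011101010000101111000010 ; hops seen [∅] ; pick no-route
  Q 47.13.150.244: descend 0010111 ; hops seen [∅] ; pick no-route
  + 46.161.120.80/28 (H1) depth=28
  del 46.161.120.80/28 (clear depth 28)
  + 46.160.0.0/12 (H1) depth=12
  Q 46.160.0.148: descend 001011101010000 ; hops seen [H1] ; pick H1
  + 46.161.112.0/20 (H1) depth=20
  + 46.0.0.0/8 (H2) depth=8
  + 46.161.120.64/27 (H1) depth=27
  + 247.190.153.64/28 (H3) depth=28
  Q 236.13.44.233: descend 111 ; hops seen [∅] ; pick no-route
  + 247.190.153.64/28 (H3) depth=28
  + 0.0.0.0/0 (H3) depth=0
  Q 46.161.120.85: descend 00101110101000010111100001010101 ; hops seen [H3,H2,H1,H1,H1,H3] ; pick H3
  + 0.0.0.0/0 (H1) depth=0
  Q 46.161.112.59: descend 00101110101000010111 ; hops seen [H1,H2,H1,H1] ; pick H1
  Q 46.161.120.70: descend 001011101010000101111000010 ; hops seen [H1,H2,H1,H1,H1] ; pick H1
  Q 46.161.120.64: descend 001011101010000101111000010 ; hops seen [H1,H2,H1,H1,H1] ; pick H1
  + 0.0.0.0/0 (H1) depth=0
  + 46.161.120.80/28 (H5) depth=28
  + 46.161.120.85/32 (H0) depth=32
  + 46.0.0.0/8 (H4) depth=8
  + 46.0.0.0/8 (H3) depth=8
  del 46.160.0.0/12 (clear depth 12)
  del 46.161.112.0/20 (clear depth 20)
  Q 247.190.153.64: descend 1111011110111110100110010100 ; hops seen [H1,H3] ; pick H3

== LOOKUPS ==
["H3","no-route","no-route","H1","no-route","H3","H1","H1","H1","H3"]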